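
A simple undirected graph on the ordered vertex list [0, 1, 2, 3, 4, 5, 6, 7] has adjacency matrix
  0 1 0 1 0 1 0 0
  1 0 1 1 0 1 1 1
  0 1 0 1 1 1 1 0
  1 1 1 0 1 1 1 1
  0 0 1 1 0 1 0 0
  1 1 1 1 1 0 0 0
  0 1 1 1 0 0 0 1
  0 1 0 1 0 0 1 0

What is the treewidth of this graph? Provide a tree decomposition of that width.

The largest bag has 4 vertices, giving width 3; this decomposition certifies tw(G) ≤ 3. For the lower bound, the 4 vertices {0, 1, 3, 5} are pairwise adjacent, and any tree decomposition puts a clique entirely inside one bag — forcing width ≥ 3. Therefore the treewidth is 3.

Treewidth 3.
One optimal decomposition is:
Bags: B1 = {0, 1, 3, 5}  B2 = {1, 2, 3, 5}  B3 = {1, 2, 3, 6}  B4 = {1, 3, 6, 7}  B5 = {2, 3, 4, 5}
Tree: B1–B2, B2–B3, B3–B4, B2–B5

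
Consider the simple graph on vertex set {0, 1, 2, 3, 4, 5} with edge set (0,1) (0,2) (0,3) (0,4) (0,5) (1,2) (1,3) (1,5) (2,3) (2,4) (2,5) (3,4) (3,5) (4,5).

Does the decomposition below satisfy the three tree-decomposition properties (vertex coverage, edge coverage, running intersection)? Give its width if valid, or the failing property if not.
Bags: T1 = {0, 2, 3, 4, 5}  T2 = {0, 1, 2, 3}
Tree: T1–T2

A tree decomposition must satisfy three properties: every vertex lies in some bag; for every edge, both endpoints lie together in some bag; and for every vertex, the bags containing it form a connected subtree. Here edge (5,1) lies in no bag, so the decomposition is invalid.

No — edge (5,1) lies in no bag.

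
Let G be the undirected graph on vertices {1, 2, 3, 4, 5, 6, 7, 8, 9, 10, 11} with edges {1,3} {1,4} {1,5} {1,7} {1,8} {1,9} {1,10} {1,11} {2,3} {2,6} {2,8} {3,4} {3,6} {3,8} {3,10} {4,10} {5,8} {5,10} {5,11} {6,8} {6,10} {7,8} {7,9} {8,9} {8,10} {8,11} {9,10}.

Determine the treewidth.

3

A width-3 tree decomposition is:
Bags: B1 = {3, 6, 8, 10}  B2 = {1, 3, 8, 10}  B3 = {1, 5, 8, 10}  B4 = {1, 8, 9, 10}  B5 = {2, 3, 6, 8}  B6 = {1, 7, 8, 9}  B7 = {1, 5, 8, 11}  B8 = {1, 3, 4, 10}
Tree: B1–B2, B2–B3, B3–B4, B1–B5, B4–B6, B3–B7, B2–B8
Every bag has size at most 4, so the width is 4 − 1 = 3 and tw(G) ≤ 3. On the other hand G contains the 4-clique {1, 8, 9, 10}. A clique must lie in a single bag of any decomposition, so no decomposition can have width below 3. Therefore the treewidth is 3.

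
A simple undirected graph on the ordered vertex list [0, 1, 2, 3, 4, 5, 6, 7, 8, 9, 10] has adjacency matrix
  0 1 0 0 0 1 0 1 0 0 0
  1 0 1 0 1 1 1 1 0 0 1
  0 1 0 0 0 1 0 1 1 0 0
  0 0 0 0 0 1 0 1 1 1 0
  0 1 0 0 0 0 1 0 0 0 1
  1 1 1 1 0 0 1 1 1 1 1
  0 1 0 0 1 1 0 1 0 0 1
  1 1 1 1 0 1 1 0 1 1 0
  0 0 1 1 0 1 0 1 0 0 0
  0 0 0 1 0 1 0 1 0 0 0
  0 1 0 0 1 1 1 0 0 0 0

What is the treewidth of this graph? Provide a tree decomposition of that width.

Treewidth 3.
One optimal decomposition is:
Bags: B1 = {2, 5, 7, 8}  B2 = {1, 2, 5, 7}  B3 = {3, 5, 7, 8}  B4 = {1, 5, 6, 7}  B5 = {1, 5, 6, 10}  B6 = {1, 4, 6, 10}  B7 = {0, 1, 5, 7}  B8 = {3, 5, 7, 9}
Tree: B1–B2, B1–B3, B2–B4, B4–B5, B5–B6, B4–B7, B3–B8

Every bag has size at most 4, so the width is 4 − 1 = 3 and tw(G) ≤ 3. For the lower bound, the 4 vertices {1, 4, 6, 10} are pairwise adjacent, and any tree decomposition puts a clique entirely inside one bag — forcing width ≥ 3. Combining the bounds, tw(G) = 3.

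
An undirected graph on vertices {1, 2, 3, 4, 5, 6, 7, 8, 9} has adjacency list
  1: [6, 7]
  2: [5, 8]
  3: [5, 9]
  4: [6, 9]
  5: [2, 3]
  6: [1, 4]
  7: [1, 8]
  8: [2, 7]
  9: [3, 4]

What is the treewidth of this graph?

2

A width-2 tree decomposition is:
Bags: B1 = {1, 4, 6}  B2 = {1, 4, 9}  B3 = {1, 3, 9}  B4 = {1, 3, 5}  B5 = {1, 2, 5}  B6 = {1, 2, 8}  B7 = {1, 7, 8}
Tree: B1–B2, B2–B3, B3–B4, B4–B5, B5–B6, B6–B7
Every bag has size at most 3, so the width is 3 − 1 = 2 and tw(G) ≤ 2. For the lower bound, G contains the cycle 1–6–4–9–3–5–2–8–7–1, so G is not a forest; only forests have treewidth ≤ 1, hence tw(G) ≥ 2. The upper and lower bounds meet at 2, so that is the treewidth.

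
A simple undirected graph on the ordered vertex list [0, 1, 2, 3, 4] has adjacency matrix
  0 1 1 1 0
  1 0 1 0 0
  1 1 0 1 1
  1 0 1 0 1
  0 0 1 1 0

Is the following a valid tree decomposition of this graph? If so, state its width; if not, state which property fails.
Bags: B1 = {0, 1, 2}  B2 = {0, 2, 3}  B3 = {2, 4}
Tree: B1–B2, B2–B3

A tree decomposition must satisfy three properties: every vertex lies in some bag; for every edge, both endpoints lie together in some bag; and for every vertex, the bags containing it form a connected subtree. Here edge (3,4) lies in no bag, so the decomposition is invalid.

No — edge (3,4) lies in no bag.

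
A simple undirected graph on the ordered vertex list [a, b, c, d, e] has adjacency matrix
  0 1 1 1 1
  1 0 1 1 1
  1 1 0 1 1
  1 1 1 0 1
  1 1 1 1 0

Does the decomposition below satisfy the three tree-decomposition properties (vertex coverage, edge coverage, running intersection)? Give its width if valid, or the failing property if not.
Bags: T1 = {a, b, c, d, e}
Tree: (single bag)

Every vertex of G appears in some bag (union = {a, b, c, d, e}); every edge is covered by a bag; and for each vertex v the set of bags containing v is connected in the bag tree. The decomposition is therefore valid. The largest bag has 5 vertices, so the width is 4.

Yes; width 4.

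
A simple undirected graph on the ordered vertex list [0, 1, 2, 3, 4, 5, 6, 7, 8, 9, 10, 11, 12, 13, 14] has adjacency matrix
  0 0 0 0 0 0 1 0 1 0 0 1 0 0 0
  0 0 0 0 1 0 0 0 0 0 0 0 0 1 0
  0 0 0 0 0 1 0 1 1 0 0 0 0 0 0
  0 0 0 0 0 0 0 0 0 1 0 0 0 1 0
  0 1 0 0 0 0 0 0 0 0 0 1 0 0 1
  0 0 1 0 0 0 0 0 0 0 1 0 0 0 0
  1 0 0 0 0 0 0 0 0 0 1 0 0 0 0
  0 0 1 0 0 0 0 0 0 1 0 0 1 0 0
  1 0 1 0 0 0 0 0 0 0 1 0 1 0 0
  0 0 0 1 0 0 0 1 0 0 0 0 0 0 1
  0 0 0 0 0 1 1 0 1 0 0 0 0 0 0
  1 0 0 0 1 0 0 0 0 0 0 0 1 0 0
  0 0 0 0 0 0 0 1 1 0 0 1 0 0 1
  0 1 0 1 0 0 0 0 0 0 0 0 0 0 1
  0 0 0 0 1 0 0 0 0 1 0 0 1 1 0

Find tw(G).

A width-3 tree decomposition is:
Bags: B1 = {2, 5, 6, 10}  B2 = {2, 6, 8, 10}  B3 = {0, 2, 6, 8}  B4 = {0, 2, 7, 8}  B5 = {0, 7, 8, 12}  B6 = {0, 7, 11, 12}  B7 = {7, 9, 11, 12}  B8 = {9, 11, 12, 14}  B9 = {4, 9, 11, 14}  B10 = {3, 4, 9, 14}  B11 = {3, 4, 13, 14}  B12 = {1, 3, 4, 13}
Tree: B1–B2, B2–B3, B3–B4, B4–B5, B5–B6, B6–B7, B7–B8, B8–B9, B9–B10, B10–B11, B11–B12
Every bag has size at most 4, so the width is 4 − 1 = 3 and tw(G) ≤ 3. For the lower bound: the 4 vertex sets {5,6,10}, {2}, {8}, {0,7,11,12} are disjoint, each induces a connected subgraph, and every pair is joined by at least one edge of G. Contracting each set to a single vertex therefore yields K_{4} as a minor, and since treewidth is minor-monotone, tw(G) ≥ tw(K_{4}) = 3. Combining the bounds, tw(G) = 3.

3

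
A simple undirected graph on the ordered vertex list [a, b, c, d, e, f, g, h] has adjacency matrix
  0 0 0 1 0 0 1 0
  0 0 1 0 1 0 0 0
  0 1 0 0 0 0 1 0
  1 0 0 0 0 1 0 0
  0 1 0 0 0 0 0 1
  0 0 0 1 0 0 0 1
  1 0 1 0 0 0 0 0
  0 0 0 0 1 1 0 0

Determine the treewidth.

A width-2 tree decomposition is:
Bags: B1 = {a, d, f}  B2 = {a, f, h}  B3 = {a, e, h}  B4 = {a, b, e}  B5 = {a, b, c}  B6 = {a, c, g}
Tree: B1–B2, B2–B3, B3–B4, B4–B5, B5–B6
Every bag has size at most 3, so the width is 3 − 1 = 2 and tw(G) ≤ 2. For the lower bound, G contains the cycle a–d–f–h–e–b–c–g–a, so G is not a forest; only forests have treewidth ≤ 1, hence tw(G) ≥ 2. Combining the bounds, tw(G) = 2.

2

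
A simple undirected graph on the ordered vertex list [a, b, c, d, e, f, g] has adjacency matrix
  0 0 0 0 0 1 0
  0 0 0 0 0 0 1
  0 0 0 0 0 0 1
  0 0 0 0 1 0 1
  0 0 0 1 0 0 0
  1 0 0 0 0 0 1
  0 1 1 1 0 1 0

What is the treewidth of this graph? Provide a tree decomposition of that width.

Treewidth 1.
Bags: B1 = {d, g}  B2 = {f, g}  B3 = {d, e}  B4 = {a, f}  B5 = {c, g}  B6 = {b, g}
Tree: B1–B2, B1–B3, B2–B4, B1–B5, B2–B6

The largest bag has 2 vertices, giving width 1; this decomposition certifies tw(G) ≤ 1. G has an edge, so its treewidth is at least 1. Combining the bounds, tw(G) = 1.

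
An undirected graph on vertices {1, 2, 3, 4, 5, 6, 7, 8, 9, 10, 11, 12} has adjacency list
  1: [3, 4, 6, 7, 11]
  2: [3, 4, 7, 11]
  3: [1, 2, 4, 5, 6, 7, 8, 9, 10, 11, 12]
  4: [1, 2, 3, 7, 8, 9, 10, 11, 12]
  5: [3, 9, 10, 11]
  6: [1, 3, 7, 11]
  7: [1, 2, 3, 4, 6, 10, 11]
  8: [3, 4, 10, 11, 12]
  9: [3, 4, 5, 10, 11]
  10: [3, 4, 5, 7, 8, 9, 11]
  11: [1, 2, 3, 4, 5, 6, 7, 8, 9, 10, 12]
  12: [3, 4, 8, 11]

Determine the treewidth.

4

A width-4 tree decomposition is:
Bags: B1 = {3, 4, 8, 10, 11}  B2 = {3, 4, 7, 10, 11}  B3 = {3, 4, 8, 11, 12}  B4 = {3, 4, 9, 10, 11}  B5 = {3, 5, 9, 10, 11}  B6 = {2, 3, 4, 7, 11}  B7 = {1, 3, 4, 7, 11}  B8 = {1, 3, 6, 7, 11}
Tree: B1–B2, B1–B3, B2–B4, B4–B5, B2–B6, B2–B7, B7–B8
Every bag has size at most 5, so the width is 5 − 1 = 4 and tw(G) ≤ 4. For the lower bound, the 5 vertices {3, 4, 8, 10, 11} are pairwise adjacent, and any tree decomposition puts a clique entirely inside one bag — forcing width ≥ 4. Combining the bounds, tw(G) = 4.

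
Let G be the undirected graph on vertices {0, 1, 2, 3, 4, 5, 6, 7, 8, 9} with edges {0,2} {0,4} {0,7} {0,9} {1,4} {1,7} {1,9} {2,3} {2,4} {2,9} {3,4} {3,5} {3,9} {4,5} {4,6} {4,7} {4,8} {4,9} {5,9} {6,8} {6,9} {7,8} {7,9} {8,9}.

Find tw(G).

A width-3 tree decomposition is:
Bags: B1 = {4, 7, 8, 9}  B2 = {0, 4, 7, 9}  B3 = {1, 4, 7, 9}  B4 = {4, 6, 8, 9}  B5 = {0, 2, 4, 9}  B6 = {2, 3, 4, 9}  B7 = {3, 4, 5, 9}
Tree: B1–B2, B1–B3, B1–B4, B2–B5, B5–B6, B6–B7
Each bag holds 4 vertices, so the decomposition has width 3, which upper-bounds the treewidth. Conversely, {0, 2, 4, 9} is a clique of size 4, and the vertices of any clique must share a bag in every tree decomposition; so some bag has ≥ 4 vertices and tw(G) ≥ 3. Combining the bounds, tw(G) = 3.

3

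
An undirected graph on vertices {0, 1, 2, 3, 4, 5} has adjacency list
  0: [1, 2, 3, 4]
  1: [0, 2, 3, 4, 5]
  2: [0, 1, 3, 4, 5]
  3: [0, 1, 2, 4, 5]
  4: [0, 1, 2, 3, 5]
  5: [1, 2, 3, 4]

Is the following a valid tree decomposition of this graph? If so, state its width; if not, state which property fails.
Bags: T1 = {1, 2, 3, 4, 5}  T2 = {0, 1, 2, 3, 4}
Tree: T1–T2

Checking the three conditions: (i) the bags cover all of {0, 1, 2, 3, 4, 5}; (ii) for each edge, some bag contains both endpoints; (iii) the bags containing any fixed vertex form a subtree. All hold, so the decomposition is valid with width 5 − 1 = 4.

Yes; width 4.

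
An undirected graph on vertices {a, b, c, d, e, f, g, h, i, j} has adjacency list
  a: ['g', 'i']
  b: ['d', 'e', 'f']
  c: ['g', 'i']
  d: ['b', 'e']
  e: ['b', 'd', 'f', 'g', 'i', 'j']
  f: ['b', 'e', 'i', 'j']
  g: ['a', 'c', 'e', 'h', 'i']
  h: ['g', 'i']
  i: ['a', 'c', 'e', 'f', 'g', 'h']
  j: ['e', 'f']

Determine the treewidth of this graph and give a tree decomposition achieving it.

The largest bag has 3 vertices, giving width 2; this decomposition certifies tw(G) ≤ 2. For the lower bound, the 3 vertices {b, d, e} are pairwise adjacent, and any tree decomposition puts a clique entirely inside one bag — forcing width ≥ 2. Therefore the treewidth is 2.

Treewidth 2.
One such decomposition:
Bags: B1 = {b, e, f}  B2 = {e, f, i}  B3 = {e, g, i}  B4 = {e, f, j}  B5 = {g, h, i}  B6 = {b, d, e}  B7 = {a, g, i}  B8 = {c, g, i}
Tree: B1–B2, B2–B3, B2–B4, B3–B5, B1–B6, B5–B7, B5–B8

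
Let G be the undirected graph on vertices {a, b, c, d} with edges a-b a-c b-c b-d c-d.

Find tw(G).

A width-2 tree decomposition is:
Bags: B1 = {b, c, d}  B2 = {a, b, c}
Tree: B1–B2
Each bag holds 3 vertices, so the decomposition has width 2, which upper-bounds the treewidth. Conversely, {b, c, d} is a clique of size 3, and the vertices of any clique must share a bag in every tree decomposition; so some bag has ≥ 3 vertices and tw(G) ≥ 2. Therefore the treewidth is 2.

2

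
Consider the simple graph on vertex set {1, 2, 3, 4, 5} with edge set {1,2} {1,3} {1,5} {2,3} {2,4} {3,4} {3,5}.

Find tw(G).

A width-2 tree decomposition is:
Bags: B1 = {2, 3, 4}  B2 = {1, 2, 3}  B3 = {1, 3, 5}
Tree: B1–B2, B2–B3
Every bag has size at most 3, so the width is 3 − 1 = 2 and tw(G) ≤ 2. Conversely, {1, 2, 3} is a clique of size 3, and the vertices of any clique must share a bag in every tree decomposition; so some bag has ≥ 3 vertices and tw(G) ≥ 2. The upper and lower bounds meet at 2, so that is the treewidth.

2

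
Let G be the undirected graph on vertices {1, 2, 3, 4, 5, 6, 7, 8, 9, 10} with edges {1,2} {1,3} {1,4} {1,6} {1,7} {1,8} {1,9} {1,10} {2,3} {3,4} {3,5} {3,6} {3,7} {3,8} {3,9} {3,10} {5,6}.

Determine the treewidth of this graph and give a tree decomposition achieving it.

Treewidth 2.
One optimal decomposition is:
Bags: B1 = {1, 3, 7}  B2 = {1, 3, 9}  B3 = {1, 3, 6}  B4 = {3, 5, 6}  B5 = {1, 3, 8}  B6 = {1, 2, 3}  B7 = {1, 3, 4}  B8 = {1, 3, 10}
Tree: B1–B2, B1–B3, B3–B4, B3–B5, B5–B6, B3–B7, B3–B8

Each bag holds 3 vertices, so the decomposition has width 2, which upper-bounds the treewidth. For the lower bound, the 3 vertices {1, 2, 3} are pairwise adjacent, and any tree decomposition puts a clique entirely inside one bag — forcing width ≥ 2. The upper and lower bounds meet at 2, so that is the treewidth.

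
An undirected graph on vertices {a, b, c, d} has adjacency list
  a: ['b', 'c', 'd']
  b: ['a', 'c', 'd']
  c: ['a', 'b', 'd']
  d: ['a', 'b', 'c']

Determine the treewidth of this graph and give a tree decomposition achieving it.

Treewidth 3.
One such decomposition:
Bags: B1 = {a, b, c, d}
Tree: (single bag)

A single bag containing all 4 vertices is trivially a valid decomposition of width 3. On the other hand G contains the 4-clique {a, b, c, d}. A clique must lie in a single bag of any decomposition, so no decomposition can have width below 3. The upper and lower bounds meet at 3, so that is the treewidth.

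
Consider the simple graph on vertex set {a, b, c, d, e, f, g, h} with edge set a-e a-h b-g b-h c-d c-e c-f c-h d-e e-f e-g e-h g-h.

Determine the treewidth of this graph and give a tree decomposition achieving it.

Treewidth 2.
Bags: B1 = {e, g, h}  B2 = {c, e, h}  B3 = {a, e, h}  B4 = {b, g, h}  B5 = {c, e, f}  B6 = {c, d, e}
Tree: B1–B2, B2–B3, B1–B4, B2–B5, B2–B6

Every bag has size at most 3, so the width is 3 − 1 = 2 and tw(G) ≤ 2. On the other hand G contains the 3-clique {c, d, e}. A clique must lie in a single bag of any decomposition, so no decomposition can have width below 2. Hence tw(G) = 2 exactly.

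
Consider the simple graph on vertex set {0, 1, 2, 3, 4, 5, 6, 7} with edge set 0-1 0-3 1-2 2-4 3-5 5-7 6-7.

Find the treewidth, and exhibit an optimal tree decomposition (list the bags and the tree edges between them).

Treewidth 1.
One such decomposition:
Bags: B1 = {6, 7}  B2 = {5, 7}  B3 = {3, 5}  B4 = {0, 3}  B5 = {0, 1}  B6 = {1, 2}  B7 = {2, 4}
Tree: B1–B2, B2–B3, B3–B4, B4–B5, B5–B6, B6–B7

Every bag has size at most 2, so the width is 2 − 1 = 1 and tw(G) ≤ 1. Since G has at least one edge (e.g. 6–7), it is not an edgeless graph, so tw(G) ≥ 1. The upper and lower bounds meet at 1, so that is the treewidth.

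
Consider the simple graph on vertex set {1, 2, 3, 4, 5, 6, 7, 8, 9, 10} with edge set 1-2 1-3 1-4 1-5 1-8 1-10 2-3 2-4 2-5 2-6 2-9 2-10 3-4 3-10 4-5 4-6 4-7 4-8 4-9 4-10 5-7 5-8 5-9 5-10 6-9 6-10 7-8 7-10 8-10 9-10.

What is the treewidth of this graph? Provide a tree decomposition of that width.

Treewidth 4.
Bags: B1 = {1, 4, 5, 8, 10}  B2 = {1, 2, 4, 5, 10}  B3 = {2, 4, 5, 9, 10}  B4 = {1, 2, 3, 4, 10}  B5 = {4, 5, 7, 8, 10}  B6 = {2, 4, 6, 9, 10}
Tree: B1–B2, B2–B3, B2–B4, B1–B5, B3–B6

Each bag holds 5 vertices, so the decomposition has width 4, which upper-bounds the treewidth. On the other hand G contains the 5-clique {1, 4, 5, 8, 10}. A clique must lie in a single bag of any decomposition, so no decomposition can have width below 4. Therefore the treewidth is 4.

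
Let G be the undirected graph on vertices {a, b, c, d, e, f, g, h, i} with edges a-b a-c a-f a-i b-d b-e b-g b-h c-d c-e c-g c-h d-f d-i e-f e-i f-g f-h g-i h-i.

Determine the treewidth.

4

A width-4 tree decomposition is:
Bags: B1 = {b, c, d, f, i}  B2 = {b, c, f, h, i}  B3 = {a, b, c, f, i}  B4 = {b, c, f, g, i}  B5 = {b, c, e, f, i}
Tree: B1–B2, B2–B3, B3–B4, B4–B5
Each bag holds 5 vertices, so the decomposition has width 4, which upper-bounds the treewidth. For the lower bound: the 5 vertex sets {d,i}, {b,h}, {a,f}, {c}, {g} are disjoint, each induces a connected subgraph, and every pair is joined by at least one edge of G. Contracting each set to a single vertex therefore yields K_{5} as a minor, and since treewidth is minor-monotone, tw(G) ≥ tw(K_{5}) = 4. Combining the bounds, tw(G) = 4.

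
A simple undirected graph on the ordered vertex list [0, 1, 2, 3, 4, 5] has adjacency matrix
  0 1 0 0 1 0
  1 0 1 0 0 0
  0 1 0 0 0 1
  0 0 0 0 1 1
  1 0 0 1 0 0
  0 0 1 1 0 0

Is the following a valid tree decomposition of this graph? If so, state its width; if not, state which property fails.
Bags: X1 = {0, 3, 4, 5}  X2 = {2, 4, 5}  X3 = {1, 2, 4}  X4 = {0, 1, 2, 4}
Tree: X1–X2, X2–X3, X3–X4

No — bags containing vertex 0 are not connected in the tree.

A tree decomposition must satisfy three properties: every vertex lies in some bag; for every edge, both endpoints lie together in some bag; and for every vertex, the bags containing it form a connected subtree. Here bags containing vertex 0 are not connected in the tree, so the decomposition is invalid.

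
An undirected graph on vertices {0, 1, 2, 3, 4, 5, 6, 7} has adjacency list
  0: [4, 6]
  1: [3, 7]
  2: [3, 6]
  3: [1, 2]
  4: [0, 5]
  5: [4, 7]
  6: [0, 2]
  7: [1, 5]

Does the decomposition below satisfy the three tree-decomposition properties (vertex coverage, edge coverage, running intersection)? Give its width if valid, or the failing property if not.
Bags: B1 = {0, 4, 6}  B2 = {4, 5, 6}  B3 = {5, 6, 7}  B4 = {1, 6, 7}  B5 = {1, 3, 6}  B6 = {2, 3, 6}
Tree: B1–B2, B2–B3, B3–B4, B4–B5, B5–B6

Checking the three conditions: (i) the bags cover all of {0, 1, 2, 3, 4, 5, 6, 7}; (ii) for each edge, some bag contains both endpoints; (iii) the bags containing any fixed vertex form a subtree. All hold, so the decomposition is valid with width 3 − 1 = 2.

Yes; width 2.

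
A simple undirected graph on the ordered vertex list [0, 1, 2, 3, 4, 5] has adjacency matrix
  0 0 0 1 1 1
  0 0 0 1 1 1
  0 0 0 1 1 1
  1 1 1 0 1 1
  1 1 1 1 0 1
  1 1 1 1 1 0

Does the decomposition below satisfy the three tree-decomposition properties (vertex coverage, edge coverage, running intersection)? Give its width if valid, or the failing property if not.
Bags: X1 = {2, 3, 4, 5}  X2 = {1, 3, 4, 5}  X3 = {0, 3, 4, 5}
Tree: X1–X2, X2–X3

Vertex coverage: the bags together contain {0, 1, 2, 3, 4, 5}, the full vertex set. Edge coverage: each edge of G has both endpoints in at least one bag. Running intersection: for every vertex, the bags containing it form a connected subtree. All three properties hold, so this is a valid tree decomposition of width max|bag| − 1 = 3, and hence tw(G) ≤ 3.

Yes; width 3.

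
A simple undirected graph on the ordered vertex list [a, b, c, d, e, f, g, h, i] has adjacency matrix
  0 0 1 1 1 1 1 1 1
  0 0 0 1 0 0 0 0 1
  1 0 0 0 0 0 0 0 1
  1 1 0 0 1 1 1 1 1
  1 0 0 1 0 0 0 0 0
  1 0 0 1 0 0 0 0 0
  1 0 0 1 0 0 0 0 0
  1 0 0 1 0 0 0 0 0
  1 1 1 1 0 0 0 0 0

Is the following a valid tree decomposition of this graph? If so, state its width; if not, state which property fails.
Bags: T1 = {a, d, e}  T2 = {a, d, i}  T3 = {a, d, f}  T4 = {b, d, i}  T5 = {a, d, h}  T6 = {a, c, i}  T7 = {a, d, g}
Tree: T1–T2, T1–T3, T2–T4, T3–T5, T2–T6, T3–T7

Every vertex of G appears in some bag (union = {a, b, c, d, e, f, g, h, i}); every edge is covered by a bag; and for each vertex v the set of bags containing v is connected in the bag tree. The decomposition is therefore valid. The largest bag has 3 vertices, so the width is 2.

Yes; width 2.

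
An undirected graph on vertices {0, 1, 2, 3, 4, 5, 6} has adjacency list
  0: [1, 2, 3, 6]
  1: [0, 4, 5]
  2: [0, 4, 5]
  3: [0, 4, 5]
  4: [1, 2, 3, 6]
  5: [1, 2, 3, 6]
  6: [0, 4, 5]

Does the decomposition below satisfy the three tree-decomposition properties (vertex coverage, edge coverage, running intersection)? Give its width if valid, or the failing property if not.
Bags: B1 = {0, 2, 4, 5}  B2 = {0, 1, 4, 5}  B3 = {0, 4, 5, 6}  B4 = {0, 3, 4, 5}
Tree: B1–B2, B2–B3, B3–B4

Checking the three conditions: (i) the bags cover all of {0, 1, 2, 3, 4, 5, 6}; (ii) for each edge, some bag contains both endpoints; (iii) the bags containing any fixed vertex form a subtree. All hold, so the decomposition is valid with width 4 − 1 = 3.

Yes; width 3.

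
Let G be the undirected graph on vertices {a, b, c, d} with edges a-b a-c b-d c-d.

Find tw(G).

A width-2 tree decomposition is:
Bags: B1 = {a, c, d}  B2 = {a, b, d}
Tree: B1–B2
Each bag holds 3 vertices, so the decomposition has width 2, which upper-bounds the treewidth. The edges a–c–d–b–a form a cycle, so G is not a tree and its treewidth is at least 2. Therefore the treewidth is 2.

2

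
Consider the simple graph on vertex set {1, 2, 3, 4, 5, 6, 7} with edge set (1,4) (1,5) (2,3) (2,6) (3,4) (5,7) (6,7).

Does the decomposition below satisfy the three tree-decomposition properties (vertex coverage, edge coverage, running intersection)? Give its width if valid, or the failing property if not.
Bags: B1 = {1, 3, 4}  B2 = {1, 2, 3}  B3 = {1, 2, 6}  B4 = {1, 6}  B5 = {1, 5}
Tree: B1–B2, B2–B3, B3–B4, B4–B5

No — vertex 7 appears in no bag.

A tree decomposition must satisfy three properties: every vertex lies in some bag; for every edge, both endpoints lie together in some bag; and for every vertex, the bags containing it form a connected subtree. Here vertex 7 appears in no bag, so the decomposition is invalid.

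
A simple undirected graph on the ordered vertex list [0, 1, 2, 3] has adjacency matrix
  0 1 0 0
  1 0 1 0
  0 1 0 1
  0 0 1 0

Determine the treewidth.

1

A width-1 tree decomposition is:
Bags: B1 = {2, 3}  B2 = {1, 2}  B3 = {0, 1}
Tree: B1–B2, B2–B3
Each bag holds 2 vertices, so the decomposition has width 1, which upper-bounds the treewidth. G has an edge, so its treewidth is at least 1. Combining the bounds, tw(G) = 1.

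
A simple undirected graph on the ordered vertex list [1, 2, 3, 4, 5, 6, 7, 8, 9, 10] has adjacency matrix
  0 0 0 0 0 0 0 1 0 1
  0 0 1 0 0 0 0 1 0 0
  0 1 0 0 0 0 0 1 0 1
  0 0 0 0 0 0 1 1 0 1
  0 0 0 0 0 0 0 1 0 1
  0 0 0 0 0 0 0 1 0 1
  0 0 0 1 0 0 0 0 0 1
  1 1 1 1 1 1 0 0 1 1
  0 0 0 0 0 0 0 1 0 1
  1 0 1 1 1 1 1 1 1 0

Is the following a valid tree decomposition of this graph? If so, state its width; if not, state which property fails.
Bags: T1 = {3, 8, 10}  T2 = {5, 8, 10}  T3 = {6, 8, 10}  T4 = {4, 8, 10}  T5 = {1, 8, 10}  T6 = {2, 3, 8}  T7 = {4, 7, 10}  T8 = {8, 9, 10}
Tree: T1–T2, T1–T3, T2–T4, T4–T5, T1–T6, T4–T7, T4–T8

Yes; width 2.

Every vertex of G appears in some bag (union = {1, 2, 3, 4, 5, 6, 7, 8, 9, 10}); every edge is covered by a bag; and for each vertex v the set of bags containing v is connected in the bag tree. The decomposition is therefore valid. The largest bag has 3 vertices, so the width is 2.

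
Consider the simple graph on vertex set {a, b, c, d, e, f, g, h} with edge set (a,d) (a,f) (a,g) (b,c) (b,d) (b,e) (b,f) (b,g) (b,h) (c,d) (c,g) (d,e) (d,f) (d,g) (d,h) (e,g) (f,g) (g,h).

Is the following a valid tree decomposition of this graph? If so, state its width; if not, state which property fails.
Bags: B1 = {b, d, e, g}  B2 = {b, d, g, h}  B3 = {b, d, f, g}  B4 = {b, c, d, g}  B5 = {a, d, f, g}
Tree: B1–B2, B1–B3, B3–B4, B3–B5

Yes; width 3.

Vertex coverage: the bags together contain {a, b, c, d, e, f, g, h}, the full vertex set. Edge coverage: each edge of G has both endpoints in at least one bag. Running intersection: for every vertex, the bags containing it form a connected subtree. All three properties hold, so this is a valid tree decomposition of width max|bag| − 1 = 3, and hence tw(G) ≤ 3.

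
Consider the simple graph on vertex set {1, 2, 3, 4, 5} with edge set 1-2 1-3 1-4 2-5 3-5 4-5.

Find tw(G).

2

A width-2 tree decomposition is:
Bags: B1 = {1, 4, 5}  B2 = {1, 2, 5}  B3 = {1, 3, 5}
Tree: B1–B2, B2–B3
Each bag holds 3 vertices, so the decomposition has width 2, which upper-bounds the treewidth. The edges 4–5–2–1–4 form a cycle, so G is not a tree and its treewidth is at least 2. Hence tw(G) = 2 exactly.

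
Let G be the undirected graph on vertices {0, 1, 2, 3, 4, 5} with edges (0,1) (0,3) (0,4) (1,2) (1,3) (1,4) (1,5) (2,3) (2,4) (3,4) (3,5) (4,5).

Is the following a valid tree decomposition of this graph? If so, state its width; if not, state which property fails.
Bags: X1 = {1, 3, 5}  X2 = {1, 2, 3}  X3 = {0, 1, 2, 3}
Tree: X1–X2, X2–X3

A tree decomposition must satisfy three properties: every vertex lies in some bag; for every edge, both endpoints lie together in some bag; and for every vertex, the bags containing it form a connected subtree. Here vertex 4 appears in no bag, so the decomposition is invalid.

No — vertex 4 appears in no bag.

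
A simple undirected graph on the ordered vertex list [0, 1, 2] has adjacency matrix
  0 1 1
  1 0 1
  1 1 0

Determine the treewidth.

A width-2 tree decomposition is:
Bags: B1 = {0, 1, 2}
Tree: (single bag)
With just one bag of size 3, the width is 3 − 1 = 2, so tw(G) ≤ 2. Conversely, {0, 1, 2} is a clique of size 3, and the vertices of any clique must share a bag in every tree decomposition; so some bag has ≥ 3 vertices and tw(G) ≥ 2. Therefore the treewidth is 2.

2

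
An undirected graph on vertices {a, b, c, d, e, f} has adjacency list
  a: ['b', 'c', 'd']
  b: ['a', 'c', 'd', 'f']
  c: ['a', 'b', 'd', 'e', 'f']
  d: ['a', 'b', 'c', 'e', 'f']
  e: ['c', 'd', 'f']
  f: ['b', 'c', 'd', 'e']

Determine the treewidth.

3

A width-3 tree decomposition is:
Bags: B1 = {a, b, c, d}  B2 = {b, c, d, f}  B3 = {c, d, e, f}
Tree: B1–B2, B2–B3
The largest bag has 4 vertices, giving width 3; this decomposition certifies tw(G) ≤ 3. On the other hand G contains the 4-clique {c, d, e, f}. A clique must lie in a single bag of any decomposition, so no decomposition can have width below 3. Hence tw(G) = 3 exactly.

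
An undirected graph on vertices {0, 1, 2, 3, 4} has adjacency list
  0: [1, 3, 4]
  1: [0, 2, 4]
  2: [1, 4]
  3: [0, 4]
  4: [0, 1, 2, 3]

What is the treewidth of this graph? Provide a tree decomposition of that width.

Treewidth 2.
One such decomposition:
Bags: B1 = {0, 3, 4}  B2 = {0, 1, 4}  B3 = {1, 2, 4}
Tree: B1–B2, B2–B3

Each bag holds 3 vertices, so the decomposition has width 2, which upper-bounds the treewidth. Conversely, {0, 1, 4} is a clique of size 3, and the vertices of any clique must share a bag in every tree decomposition; so some bag has ≥ 3 vertices and tw(G) ≥ 2. Combining the bounds, tw(G) = 2.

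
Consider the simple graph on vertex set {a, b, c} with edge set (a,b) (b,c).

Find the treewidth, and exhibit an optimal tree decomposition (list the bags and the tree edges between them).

Treewidth 1.
One optimal decomposition is:
Bags: B1 = {a, b}  B2 = {b, c}
Tree: B1–B2

The largest bag has 2 vertices, giving width 1; this decomposition certifies tw(G) ≤ 1. Since G has at least one edge (e.g. a–b), it is not an edgeless graph, so tw(G) ≥ 1. Combining the bounds, tw(G) = 1.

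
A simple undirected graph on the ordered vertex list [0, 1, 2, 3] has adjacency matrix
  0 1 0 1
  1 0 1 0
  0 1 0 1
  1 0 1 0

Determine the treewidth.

2

A width-2 tree decomposition is:
Bags: B1 = {1, 2, 3}  B2 = {0, 1, 3}
Tree: B1–B2
Each bag holds 3 vertices, so the decomposition has width 2, which upper-bounds the treewidth. The edges 3–2–1–0–3 form a cycle, so G is not a tree and its treewidth is at least 2. Therefore the treewidth is 2.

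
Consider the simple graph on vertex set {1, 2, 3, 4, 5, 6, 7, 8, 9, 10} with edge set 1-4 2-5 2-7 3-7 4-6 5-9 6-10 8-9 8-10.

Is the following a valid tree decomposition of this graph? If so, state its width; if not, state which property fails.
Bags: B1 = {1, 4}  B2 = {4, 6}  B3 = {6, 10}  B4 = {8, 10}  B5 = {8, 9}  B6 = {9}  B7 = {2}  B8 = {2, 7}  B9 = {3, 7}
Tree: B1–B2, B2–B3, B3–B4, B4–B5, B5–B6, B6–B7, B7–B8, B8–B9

No — vertex 5 appears in no bag.

A tree decomposition must satisfy three properties: every vertex lies in some bag; for every edge, both endpoints lie together in some bag; and for every vertex, the bags containing it form a connected subtree. Here vertex 5 appears in no bag, so the decomposition is invalid.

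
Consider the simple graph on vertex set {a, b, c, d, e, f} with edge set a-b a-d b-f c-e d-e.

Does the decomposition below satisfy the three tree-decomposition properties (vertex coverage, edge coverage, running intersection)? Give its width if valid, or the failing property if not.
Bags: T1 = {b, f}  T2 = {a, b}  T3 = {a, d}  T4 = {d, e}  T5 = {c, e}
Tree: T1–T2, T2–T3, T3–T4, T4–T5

Yes; width 1.

Checking the three conditions: (i) the bags cover all of {a, b, c, d, e, f}; (ii) for each edge, some bag contains both endpoints; (iii) the bags containing any fixed vertex form a subtree. All hold, so the decomposition is valid with width 2 − 1 = 1.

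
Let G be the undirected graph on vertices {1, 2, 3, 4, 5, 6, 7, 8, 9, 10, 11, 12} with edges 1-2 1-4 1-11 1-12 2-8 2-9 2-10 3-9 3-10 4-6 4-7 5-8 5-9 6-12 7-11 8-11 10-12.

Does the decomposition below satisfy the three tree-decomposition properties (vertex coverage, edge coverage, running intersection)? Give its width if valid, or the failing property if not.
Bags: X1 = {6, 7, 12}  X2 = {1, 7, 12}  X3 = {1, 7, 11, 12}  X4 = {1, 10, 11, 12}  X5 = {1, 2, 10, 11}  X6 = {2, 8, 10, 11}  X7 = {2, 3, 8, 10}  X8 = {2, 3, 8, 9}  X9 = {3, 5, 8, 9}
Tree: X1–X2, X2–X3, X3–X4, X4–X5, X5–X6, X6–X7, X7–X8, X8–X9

No — vertex 4 appears in no bag.

A tree decomposition must satisfy three properties: every vertex lies in some bag; for every edge, both endpoints lie together in some bag; and for every vertex, the bags containing it form a connected subtree. Here vertex 4 appears in no bag, so the decomposition is invalid.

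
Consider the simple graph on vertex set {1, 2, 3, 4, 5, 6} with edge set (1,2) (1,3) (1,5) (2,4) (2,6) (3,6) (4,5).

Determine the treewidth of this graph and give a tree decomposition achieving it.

Treewidth 2.
One optimal decomposition is:
Bags: B1 = {2, 4, 5}  B2 = {1, 2, 5}  B3 = {1, 2, 6}  B4 = {1, 3, 6}
Tree: B1–B2, B2–B3, B3–B4

The largest bag has 3 vertices, giving width 2; this decomposition certifies tw(G) ≤ 2. The edges 4–5–1–2–4 form a cycle, so G is not a tree and its treewidth is at least 2. The upper and lower bounds meet at 2, so that is the treewidth.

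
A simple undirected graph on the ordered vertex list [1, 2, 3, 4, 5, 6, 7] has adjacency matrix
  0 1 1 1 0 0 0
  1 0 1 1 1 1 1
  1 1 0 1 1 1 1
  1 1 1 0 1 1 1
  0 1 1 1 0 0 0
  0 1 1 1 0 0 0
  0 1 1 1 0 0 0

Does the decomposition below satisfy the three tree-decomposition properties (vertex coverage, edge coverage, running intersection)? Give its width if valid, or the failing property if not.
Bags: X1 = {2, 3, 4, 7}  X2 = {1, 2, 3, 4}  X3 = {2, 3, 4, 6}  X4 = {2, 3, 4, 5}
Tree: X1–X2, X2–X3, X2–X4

Yes; width 3.

Checking the three conditions: (i) the bags cover all of {1, 2, 3, 4, 5, 6, 7}; (ii) for each edge, some bag contains both endpoints; (iii) the bags containing any fixed vertex form a subtree. All hold, so the decomposition is valid with width 4 − 1 = 3.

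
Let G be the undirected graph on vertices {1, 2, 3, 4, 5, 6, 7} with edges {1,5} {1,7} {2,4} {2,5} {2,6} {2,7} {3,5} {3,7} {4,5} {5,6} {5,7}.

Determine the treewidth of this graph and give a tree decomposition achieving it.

Each bag holds 3 vertices, so the decomposition has width 2, which upper-bounds the treewidth. On the other hand G contains the 3-clique {1, 5, 7}. A clique must lie in a single bag of any decomposition, so no decomposition can have width below 2. Combining the bounds, tw(G) = 2.

Treewidth 2.
One optimal decomposition is:
Bags: B1 = {2, 5, 7}  B2 = {2, 4, 5}  B3 = {2, 5, 6}  B4 = {1, 5, 7}  B5 = {3, 5, 7}
Tree: B1–B2, B2–B3, B1–B4, B4–B5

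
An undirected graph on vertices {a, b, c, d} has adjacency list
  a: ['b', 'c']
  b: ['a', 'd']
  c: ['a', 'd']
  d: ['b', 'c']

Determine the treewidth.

2

A width-2 tree decomposition is:
Bags: B1 = {a, b, c}  B2 = {b, c, d}
Tree: B1–B2
The largest bag has 3 vertices, giving width 2; this decomposition certifies tw(G) ≤ 2. Since b–a–c–d–b is a cycle in G, G is not acyclic. Forests are exactly the graphs of treewidth ≤ 1, so tw(G) ≥ 2. Combining the bounds, tw(G) = 2.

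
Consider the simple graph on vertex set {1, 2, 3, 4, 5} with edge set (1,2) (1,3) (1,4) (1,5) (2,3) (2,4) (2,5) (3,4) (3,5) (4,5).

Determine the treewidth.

4

A width-4 tree decomposition is:
Bags: B1 = {1, 2, 3, 4, 5}
Tree: (single bag)
A single bag containing all 5 vertices is trivially a valid decomposition of width 4. For the lower bound, the 5 vertices {1, 2, 3, 4, 5} are pairwise adjacent, and any tree decomposition puts a clique entirely inside one bag — forcing width ≥ 4. Therefore the treewidth is 4.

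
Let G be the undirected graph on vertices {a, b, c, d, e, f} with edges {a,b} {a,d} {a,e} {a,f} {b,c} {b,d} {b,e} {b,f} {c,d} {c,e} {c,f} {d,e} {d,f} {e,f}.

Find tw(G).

A width-4 tree decomposition is:
Bags: B1 = {a, b, d, e, f}  B2 = {b, c, d, e, f}
Tree: B1–B2
The largest bag has 5 vertices, giving width 4; this decomposition certifies tw(G) ≤ 4. Conversely, {b, c, d, e, f} is a clique of size 5, and the vertices of any clique must share a bag in every tree decomposition; so some bag has ≥ 5 vertices and tw(G) ≥ 4. Hence tw(G) = 4 exactly.

4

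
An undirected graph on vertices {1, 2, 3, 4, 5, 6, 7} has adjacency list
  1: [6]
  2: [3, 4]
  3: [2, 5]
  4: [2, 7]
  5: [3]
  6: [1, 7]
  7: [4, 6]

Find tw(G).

1

A width-1 tree decomposition is:
Bags: B1 = {1, 6}  B2 = {6, 7}  B3 = {4, 7}  B4 = {2, 4}  B5 = {2, 3}  B6 = {3, 5}
Tree: B1–B2, B2–B3, B3–B4, B4–B5, B5–B6
Every bag has size at most 2, so the width is 2 − 1 = 1 and tw(G) ≤ 1. Since G has at least one edge (e.g. 1–6), it is not an edgeless graph, so tw(G) ≥ 1. Therefore the treewidth is 1.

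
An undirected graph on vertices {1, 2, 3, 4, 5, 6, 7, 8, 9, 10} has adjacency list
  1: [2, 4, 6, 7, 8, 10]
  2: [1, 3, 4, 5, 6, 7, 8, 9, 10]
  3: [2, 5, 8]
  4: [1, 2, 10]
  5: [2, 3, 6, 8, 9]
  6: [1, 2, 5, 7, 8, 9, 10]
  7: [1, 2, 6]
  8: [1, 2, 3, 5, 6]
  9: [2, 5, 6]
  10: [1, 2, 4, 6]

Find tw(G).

A width-3 tree decomposition is:
Bags: B1 = {1, 2, 6, 8}  B2 = {2, 5, 6, 8}  B3 = {1, 2, 6, 10}  B4 = {1, 2, 4, 10}  B5 = {2, 5, 6, 9}  B6 = {2, 3, 5, 8}  B7 = {1, 2, 6, 7}
Tree: B1–B2, B1–B3, B3–B4, B2–B5, B2–B6, B3–B7
The largest bag has 4 vertices, giving width 3; this decomposition certifies tw(G) ≤ 3. Conversely, {2, 3, 5, 8} is a clique of size 4, and the vertices of any clique must share a bag in every tree decomposition; so some bag has ≥ 4 vertices and tw(G) ≥ 3. Combining the bounds, tw(G) = 3.

3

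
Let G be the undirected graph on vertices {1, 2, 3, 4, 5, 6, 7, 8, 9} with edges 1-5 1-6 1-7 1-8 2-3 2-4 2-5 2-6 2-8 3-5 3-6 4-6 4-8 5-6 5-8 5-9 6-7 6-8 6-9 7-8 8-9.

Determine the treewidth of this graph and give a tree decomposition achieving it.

Treewidth 3.
One optimal decomposition is:
Bags: B1 = {2, 5, 6, 8}  B2 = {5, 6, 8, 9}  B3 = {2, 4, 6, 8}  B4 = {1, 5, 6, 8}  B5 = {2, 3, 5, 6}  B6 = {1, 6, 7, 8}
Tree: B1–B2, B1–B3, B1–B4, B1–B5, B4–B6

Each bag holds 4 vertices, so the decomposition has width 3, which upper-bounds the treewidth. Conversely, {2, 4, 6, 8} is a clique of size 4, and the vertices of any clique must share a bag in every tree decomposition; so some bag has ≥ 4 vertices and tw(G) ≥ 3. The upper and lower bounds meet at 3, so that is the treewidth.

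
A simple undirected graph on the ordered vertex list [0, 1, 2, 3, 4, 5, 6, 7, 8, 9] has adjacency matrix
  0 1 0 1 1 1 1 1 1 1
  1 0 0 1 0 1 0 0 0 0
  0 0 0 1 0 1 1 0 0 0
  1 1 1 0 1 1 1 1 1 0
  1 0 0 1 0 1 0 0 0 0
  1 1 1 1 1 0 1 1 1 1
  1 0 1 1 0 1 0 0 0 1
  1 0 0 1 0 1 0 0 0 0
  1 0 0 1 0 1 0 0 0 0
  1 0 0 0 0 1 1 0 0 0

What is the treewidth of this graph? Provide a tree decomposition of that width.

Treewidth 3.
One optimal decomposition is:
Bags: B1 = {0, 1, 3, 5}  B2 = {0, 3, 5, 6}  B3 = {2, 3, 5, 6}  B4 = {0, 3, 4, 5}  B5 = {0, 5, 6, 9}  B6 = {0, 3, 5, 7}  B7 = {0, 3, 5, 8}
Tree: B1–B2, B2–B3, B2–B4, B2–B5, B1–B6, B2–B7

Each bag holds 4 vertices, so the decomposition has width 3, which upper-bounds the treewidth. For the lower bound, the 4 vertices {0, 5, 6, 9} are pairwise adjacent, and any tree decomposition puts a clique entirely inside one bag — forcing width ≥ 3. The upper and lower bounds meet at 3, so that is the treewidth.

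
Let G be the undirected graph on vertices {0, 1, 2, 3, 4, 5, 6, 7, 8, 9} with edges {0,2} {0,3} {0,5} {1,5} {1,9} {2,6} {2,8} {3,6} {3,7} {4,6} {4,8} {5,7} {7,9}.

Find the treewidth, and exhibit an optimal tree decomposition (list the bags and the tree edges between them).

Each bag holds 3 vertices, so the decomposition has width 2, which upper-bounds the treewidth. For the lower bound, G contains the cycle 8–4–6–2–8, so G is not a forest; only forests have treewidth ≤ 1, hence tw(G) ≥ 2. The upper and lower bounds meet at 2, so that is the treewidth.

Treewidth 2.
Bags: B1 = {2, 4, 8}  B2 = {2, 4, 6}  B3 = {0, 2, 6}  B4 = {0, 3, 6}  B5 = {0, 3, 5}  B6 = {3, 5, 7}  B7 = {1, 5, 7}  B8 = {1, 7, 9}
Tree: B1–B2, B2–B3, B3–B4, B4–B5, B5–B6, B6–B7, B7–B8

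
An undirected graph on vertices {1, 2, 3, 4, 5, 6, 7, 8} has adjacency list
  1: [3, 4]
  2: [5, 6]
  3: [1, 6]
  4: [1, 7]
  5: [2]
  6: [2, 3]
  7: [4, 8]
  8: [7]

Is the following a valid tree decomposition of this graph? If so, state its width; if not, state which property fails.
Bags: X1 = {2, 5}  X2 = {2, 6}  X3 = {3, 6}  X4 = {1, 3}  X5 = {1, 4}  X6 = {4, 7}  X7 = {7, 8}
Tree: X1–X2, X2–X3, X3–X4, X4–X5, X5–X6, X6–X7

Checking the three conditions: (i) the bags cover all of {1, 2, 3, 4, 5, 6, 7, 8}; (ii) for each edge, some bag contains both endpoints; (iii) the bags containing any fixed vertex form a subtree. All hold, so the decomposition is valid with width 2 − 1 = 1.

Yes; width 1.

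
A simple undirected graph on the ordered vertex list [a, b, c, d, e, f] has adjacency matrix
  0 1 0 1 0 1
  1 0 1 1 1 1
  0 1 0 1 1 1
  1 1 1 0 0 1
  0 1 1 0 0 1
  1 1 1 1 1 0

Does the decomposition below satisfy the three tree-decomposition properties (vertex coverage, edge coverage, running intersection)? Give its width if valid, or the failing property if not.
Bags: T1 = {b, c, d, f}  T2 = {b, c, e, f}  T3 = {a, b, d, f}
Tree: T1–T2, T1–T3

Yes; width 3.

Every vertex of G appears in some bag (union = {a, b, c, d, e, f}); every edge is covered by a bag; and for each vertex v the set of bags containing v is connected in the bag tree. The decomposition is therefore valid. The largest bag has 4 vertices, so the width is 3.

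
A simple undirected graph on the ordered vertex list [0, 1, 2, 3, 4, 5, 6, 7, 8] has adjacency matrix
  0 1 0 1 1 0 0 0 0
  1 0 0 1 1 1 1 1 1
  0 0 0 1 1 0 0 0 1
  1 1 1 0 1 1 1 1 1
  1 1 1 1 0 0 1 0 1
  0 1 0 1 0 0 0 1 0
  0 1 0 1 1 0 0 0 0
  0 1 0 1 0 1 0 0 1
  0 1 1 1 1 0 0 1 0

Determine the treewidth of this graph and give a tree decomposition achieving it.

Treewidth 3.
One optimal decomposition is:
Bags: B1 = {0, 1, 3, 4}  B2 = {1, 3, 4, 8}  B3 = {1, 3, 7, 8}  B4 = {1, 3, 4, 6}  B5 = {2, 3, 4, 8}  B6 = {1, 3, 5, 7}
Tree: B1–B2, B2–B3, B2–B4, B2–B5, B3–B6

The largest bag has 4 vertices, giving width 3; this decomposition certifies tw(G) ≤ 3. On the other hand G contains the 4-clique {0, 1, 3, 4}. A clique must lie in a single bag of any decomposition, so no decomposition can have width below 3. Hence tw(G) = 3 exactly.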